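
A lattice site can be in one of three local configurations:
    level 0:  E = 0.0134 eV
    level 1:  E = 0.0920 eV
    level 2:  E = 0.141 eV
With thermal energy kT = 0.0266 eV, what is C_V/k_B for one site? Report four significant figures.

Eᵢ/kT = 0.503759, 3.45865, 5.30075.
Z = Σ e^(−Eᵢ/kT) = e^(−0.503759) + e^(−3.45865) + e^(−5.30075) = 0.604255 + 0.0314722 + 0.00498785 = 0.640715.
⟨E⟩ = 0.0182542 eV, ⟨E²⟩ = 0.000739867 eV².
C_V/k_B = (⟨E²⟩ − ⟨E⟩²)/(kT)² = (0.000739867 − 0.000333216)/0.000707560 = 0.5747.

0.5747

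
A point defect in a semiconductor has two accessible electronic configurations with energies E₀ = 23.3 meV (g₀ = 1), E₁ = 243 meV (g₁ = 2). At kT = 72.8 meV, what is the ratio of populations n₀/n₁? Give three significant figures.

10.2

n₀/n₁ = (g₀/g₁) exp[−(E₀−E₁)/kT] = (1/2) × exp(−(-219.7 meV)/(72.8 meV)) = (1/2) × exp(3.0179) = 10.2.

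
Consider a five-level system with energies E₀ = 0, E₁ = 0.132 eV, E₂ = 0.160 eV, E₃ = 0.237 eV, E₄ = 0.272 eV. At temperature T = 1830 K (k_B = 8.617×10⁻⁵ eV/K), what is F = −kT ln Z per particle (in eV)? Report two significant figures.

k_BT = 8.617×10⁻⁵ × 1830 K = 0.1577 eV.
Eᵢ/kT = 0, 0.8370, 1.015, 1.503, 1.725.
Z = Σ e^(−Eᵢ/kT) = e^(−0) + e^(−0.8370) + e^(−1.015) + e^(−1.503) + e^(−1.725) = 1.000 + 0.4330 + 0.3624 + 0.2225 + 0.1782 = 2.196.
F = −kT ln Z = −0.1577 × ln(2.196) = −0.1577 × 0.7866 = -0.12 eV.

-0.12 eV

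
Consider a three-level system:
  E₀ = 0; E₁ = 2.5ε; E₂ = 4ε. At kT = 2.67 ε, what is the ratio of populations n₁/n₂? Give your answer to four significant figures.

1.754

n₁/n₂ = exp[−(E₁−E₂)/kT] = exp(−(-1.5ε)/(2.67ε)) = exp(0.561798) = 1.754.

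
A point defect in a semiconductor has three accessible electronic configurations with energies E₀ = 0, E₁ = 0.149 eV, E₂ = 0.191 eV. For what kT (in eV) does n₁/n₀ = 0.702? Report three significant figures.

0.421 eV

n₁/n₀ = exp[−(E₁−E₀)/kT] = 0.702.
⇒ (E₁−E₀)/kT = ln(1/0.702) = ln(1.4245) = 0.35382.
kT = 0.149 eV / 0.35382 = 0.421 eV.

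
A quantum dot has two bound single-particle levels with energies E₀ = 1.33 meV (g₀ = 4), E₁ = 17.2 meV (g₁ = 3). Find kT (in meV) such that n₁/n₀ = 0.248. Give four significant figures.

n₁/n₀ = (g₁/g₀) exp[−(E₁−E₀)/kT] = 0.248.
⇒ (E₁−E₀)/kT = ln((3/4)/0.248) = ln(3.02419) = 1.10664.
kT = 15.87 meV / 1.10664 = 14.34 meV.

14.34 meV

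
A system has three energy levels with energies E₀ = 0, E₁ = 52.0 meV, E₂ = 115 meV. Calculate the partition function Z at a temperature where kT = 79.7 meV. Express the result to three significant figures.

Z = 1.76

Eᵢ/kT = 0, 0.65245, 1.4429.
Z = Σ e^(−Eᵢ/kT) = e^(−0) + e^(−0.65245) + e^(−1.4429) = 1.0000 + 0.52077 + 0.23624 = 1.7570.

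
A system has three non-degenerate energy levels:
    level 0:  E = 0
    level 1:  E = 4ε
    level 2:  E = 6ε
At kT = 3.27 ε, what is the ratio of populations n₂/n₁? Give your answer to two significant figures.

0.54

n₂/n₁ = exp[−(E₂−E₁)/kT] = exp(−(2ε)/(3.27ε)) = exp(-0.6116) = 0.54.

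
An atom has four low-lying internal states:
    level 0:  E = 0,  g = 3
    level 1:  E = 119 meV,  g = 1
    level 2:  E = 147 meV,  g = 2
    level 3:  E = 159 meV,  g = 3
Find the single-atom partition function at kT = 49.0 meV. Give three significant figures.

Eᵢ/kT = 0, 2.4286, 3.0000, 3.2449.
Z = Σ gᵢe^(−Eᵢ/kT) = 3·e^(−0) + 1·e^(−2.4286) + 2·e^(−3.0000) + 3·e^(−3.2449) = 3.0000 + 0.088160 + 0.099574 + 0.11692 = 3.3047.

Z = 3.30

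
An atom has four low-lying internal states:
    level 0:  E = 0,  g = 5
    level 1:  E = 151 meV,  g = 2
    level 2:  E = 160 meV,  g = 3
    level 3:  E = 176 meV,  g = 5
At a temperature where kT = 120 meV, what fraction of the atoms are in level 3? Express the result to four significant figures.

Eᵢ/kT = 0, 1.25833, 1.33333, 1.46667.
Z = Σ gᵢe^(−Eᵢ/kT) = 5·e^(−0) + 2·e^(−1.25833) + 3·e^(−1.33333) + 5·e^(−1.46667) = 5.00000 + 0.568256 + 0.790794 + 1.15346 = 7.51251.
P₃ = g₃ e^(−E₃/kT) / Z = 1.15346/7.51251 = 0.1535.

0.1535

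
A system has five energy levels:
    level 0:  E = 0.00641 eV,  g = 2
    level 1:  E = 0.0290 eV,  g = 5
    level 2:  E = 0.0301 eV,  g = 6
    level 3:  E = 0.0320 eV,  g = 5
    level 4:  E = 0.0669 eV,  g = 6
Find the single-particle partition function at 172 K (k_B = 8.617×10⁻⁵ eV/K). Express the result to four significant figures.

k_BT = 8.617×10⁻⁵ × 172 K = 0.0148212 eV.
Eᵢ/kT = 0.432489, 1.95666, 2.03087, 2.15907, 4.51380.
Z = Σ gᵢe^(−Eᵢ/kT) = 2·e^(−0.432489) + 5·e^(−1.95666) + 6·e^(−2.03087) + 5·e^(−2.15907) + 6·e^(−4.51380) = 1.29778 + 0.706648 + 0.787328 + 0.577162 + 0.0657405 = 3.43466.

Z = 3.435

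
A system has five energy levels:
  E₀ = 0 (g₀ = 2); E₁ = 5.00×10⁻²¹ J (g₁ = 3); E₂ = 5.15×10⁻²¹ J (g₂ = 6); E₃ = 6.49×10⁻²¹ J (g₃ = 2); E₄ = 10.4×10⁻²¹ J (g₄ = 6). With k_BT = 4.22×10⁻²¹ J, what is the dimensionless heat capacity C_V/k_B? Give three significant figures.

Eᵢ/kT = 0, 1.1848, 1.2204, 1.5379, 2.4645.
Z = Σ gᵢe^(−Eᵢ/kT) = 2·e^(−0) + 3·e^(−1.1848) + 6·e^(−1.2204) + 2·e^(−1.5379) + 6·e^(−2.4645) = 2.0000 + 0.91742 + 1.7707 + 0.42966 + 0.51031 = 5.6281.
⟨E⟩ = 3.8738, ⟨E²⟩ = 25.442.
C_V/k_B = (⟨E²⟩ − ⟨E⟩²)/(kT)² = (25.442 − 15.006)/17.808 = 0.586.

0.586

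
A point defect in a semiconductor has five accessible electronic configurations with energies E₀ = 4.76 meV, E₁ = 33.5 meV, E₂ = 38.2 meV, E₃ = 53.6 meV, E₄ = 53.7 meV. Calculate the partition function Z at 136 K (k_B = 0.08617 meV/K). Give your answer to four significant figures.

k_BT = 0.08617 × 136 K = 11.7191 meV.
Eᵢ/kT = 0.406175, 2.85858, 3.25964, 4.57373, 4.58226.
Z = Σ e^(−Eᵢ/kT) = e^(−0.406175) + e^(−2.85858) + e^(−3.25964) + e^(−4.57373) + e^(−4.58226) = 0.666194 + 0.0573501 + 0.0384022 + 0.0103194 + 0.0102317 = 0.782497.

Z = 0.7825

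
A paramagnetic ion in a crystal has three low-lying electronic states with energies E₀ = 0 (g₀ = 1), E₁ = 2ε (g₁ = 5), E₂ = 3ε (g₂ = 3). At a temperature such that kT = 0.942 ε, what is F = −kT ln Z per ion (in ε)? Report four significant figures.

Eᵢ/kT = 0, 2.12314, 3.18471.
Z = Σ gᵢe^(−Eᵢ/kT) = 1·e^(−0) + 5·e^(−2.12314) + 3·e^(−3.18471) = 1.00000 + 0.598277 + 0.124171 = 1.72245.
F = −kT ln Z = −0.942 × ln(1.72245) = −0.942 × 0.543748 = -0.5122 ε.

-0.5122 ε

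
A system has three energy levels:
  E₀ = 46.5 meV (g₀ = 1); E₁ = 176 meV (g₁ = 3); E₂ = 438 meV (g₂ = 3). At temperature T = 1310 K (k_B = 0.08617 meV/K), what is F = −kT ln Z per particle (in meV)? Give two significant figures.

-34 meV

k_BT = 0.08617 × 1310 K = 112.9 meV.
Eᵢ/kT = 0.4119, 1.559, 3.880.
Z = Σ gᵢe^(−Eᵢ/kT) = 1·e^(−0.4119) + 3·e^(−1.559) + 3·e^(−3.880) = 0.6624 + 0.6310 + 0.06195 = 1.355.
F = −kT ln Z = −112.9 × ln(1.355) = −112.9 × 0.3038 = -34 meV.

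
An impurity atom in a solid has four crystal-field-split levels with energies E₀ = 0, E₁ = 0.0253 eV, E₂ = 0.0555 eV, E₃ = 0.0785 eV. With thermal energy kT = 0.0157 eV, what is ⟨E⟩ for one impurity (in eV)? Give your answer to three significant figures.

0.00583 eV

Eᵢ/kT = 0, 1.6115, 3.5350, 5.0000.
Z = Σ e^(−Eᵢ/kT) = e^(−0) + e^(−1.6115) + e^(−3.5350) + e^(−5.0000) = 1.0000 + 0.19959 + 0.029159 + 0.0067379 = 1.2355.
⟨E⟩ = Σ Eᵢ e^(−Eᵢ/kT) / Z = (0·1.0000 + 0.0253·0.19959 + 0.0555·0.029159 + 0.0785·0.0067379) / 1.2355 = 0.00583 eV.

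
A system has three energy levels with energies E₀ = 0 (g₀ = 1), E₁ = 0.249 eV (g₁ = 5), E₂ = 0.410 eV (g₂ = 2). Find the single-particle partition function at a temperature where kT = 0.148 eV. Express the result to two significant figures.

Z = 2.1

Eᵢ/kT = 0, 1.682, 2.770.
Z = Σ gᵢe^(−Eᵢ/kT) = 1·e^(−0) + 5·e^(−1.682) + 2·e^(−2.770) = 1.000 + 0.9300 + 0.1253 = 2.055.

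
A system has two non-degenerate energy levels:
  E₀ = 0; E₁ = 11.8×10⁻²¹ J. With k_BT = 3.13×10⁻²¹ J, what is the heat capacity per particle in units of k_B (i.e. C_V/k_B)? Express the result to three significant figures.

0.313

Eᵢ/kT = 0, 3.7700.
Z = Σ e^(−Eᵢ/kT) = e^(−0) + e^(−3.7700) = 1.0000 + 0.023052 = 1.0231.
⟨E⟩ = 0.26587, ⟨E²⟩ = 3.1373.
C_V/k_B = (⟨E²⟩ − ⟨E⟩²)/(kT)² = (3.1373 − 0.070687)/9.7969 = 0.313.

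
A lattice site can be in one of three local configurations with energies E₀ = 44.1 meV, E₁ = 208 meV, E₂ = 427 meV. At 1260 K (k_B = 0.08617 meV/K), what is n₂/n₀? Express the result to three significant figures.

k_BT = 0.08617 × 1260 K = 108.57 meV.
n₂/n₀ = exp[−(E₂−E₀)/kT] = exp(−(382.9 meV)/(108.57 meV)) = exp(-3.5268) = 0.0294.

0.0294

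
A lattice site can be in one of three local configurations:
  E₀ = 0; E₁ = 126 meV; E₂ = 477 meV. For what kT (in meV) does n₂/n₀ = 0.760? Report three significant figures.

n₂/n₀ = exp[−(E₂−E₀)/kT] = 0.760.
⇒ (E₂−E₀)/kT = ln(1/0.760) = ln(1.3158) = 0.27444.
kT = 477 meV / 0.27444 = 1740 meV.

1740 meV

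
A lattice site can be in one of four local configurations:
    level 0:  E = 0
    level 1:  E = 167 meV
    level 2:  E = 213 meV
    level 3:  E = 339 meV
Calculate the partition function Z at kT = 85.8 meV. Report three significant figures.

Eᵢ/kT = 0, 1.9464, 2.4825, 3.9510.
Z = Σ e^(−Eᵢ/kT) = e^(−0) + e^(−1.9464) + e^(−2.4825) + e^(−3.9510) = 1.0000 + 0.14279 + 0.083534 + 0.019235 = 1.2456.

Z = 1.25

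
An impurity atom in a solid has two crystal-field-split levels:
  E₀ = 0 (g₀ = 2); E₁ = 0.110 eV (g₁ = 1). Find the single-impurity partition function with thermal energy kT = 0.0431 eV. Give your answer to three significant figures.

Z = 2.08

Eᵢ/kT = 0, 2.5522.
Z = Σ gᵢe^(−Eᵢ/kT) = 2·e^(−0) + 1·e^(−2.5522) = 2.0000 + 0.077910 = 2.0779.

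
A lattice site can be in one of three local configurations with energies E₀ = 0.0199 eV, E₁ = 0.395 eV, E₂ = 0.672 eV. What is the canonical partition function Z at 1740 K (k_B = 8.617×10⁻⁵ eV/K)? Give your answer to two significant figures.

Z = 0.96

k_BT = 8.617×10⁻⁵ × 1740 K = 0.1499 eV.
Eᵢ/kT = 0.1328, 2.635, 4.483.
Z = Σ e^(−Eᵢ/kT) = e^(−0.1328) + e^(−2.635) + e^(−4.483) = 0.8756 + 0.07172 + 0.01130 = 0.9586.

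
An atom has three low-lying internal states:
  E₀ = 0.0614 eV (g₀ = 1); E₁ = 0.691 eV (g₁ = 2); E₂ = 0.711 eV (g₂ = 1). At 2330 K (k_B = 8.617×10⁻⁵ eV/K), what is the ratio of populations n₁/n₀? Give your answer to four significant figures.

k_BT = 8.617×10⁻⁵ × 2330 K = 0.200776 eV.
n₁/n₀ = (g₁/g₀) exp[−(E₁−E₀)/kT] = (2/1) × exp(−(0.6296 eV)/(0.200776 eV)) = (2/1) × exp(-3.13583) = 0.08693.

0.08693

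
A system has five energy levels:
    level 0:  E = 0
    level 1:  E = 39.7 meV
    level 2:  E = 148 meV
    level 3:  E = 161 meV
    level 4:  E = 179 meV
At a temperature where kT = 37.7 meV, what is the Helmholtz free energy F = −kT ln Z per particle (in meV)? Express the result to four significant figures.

Eᵢ/kT = 0, 1.05305, 3.92573, 4.27056, 4.74801.
Z = Σ e^(−Eᵢ/kT) = e^(−0) + e^(−1.05305) + e^(−3.92573) + e^(−4.27056) + e^(−4.74801) = 1.00000 + 0.348872 + 0.0197277 + 0.0139740 + 0.00866893 = 1.39124.
F = −kT ln Z = −37.7 × ln(1.39124) = −37.7 × 0.330195 = -12.45 meV.

-12.45 meV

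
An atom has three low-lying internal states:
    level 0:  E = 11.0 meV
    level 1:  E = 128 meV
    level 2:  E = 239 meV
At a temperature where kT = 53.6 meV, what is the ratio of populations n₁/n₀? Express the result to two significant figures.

n₁/n₀ = exp[−(E₁−E₀)/kT] = exp(−(117.0 meV)/(53.6 meV)) = exp(-2.183) = 0.11.

0.11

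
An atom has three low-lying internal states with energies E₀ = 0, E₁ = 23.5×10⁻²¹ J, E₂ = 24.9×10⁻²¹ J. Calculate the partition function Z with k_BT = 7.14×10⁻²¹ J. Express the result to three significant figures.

Z = 1.07

Eᵢ/kT = 0, 3.2913, 3.4874.
Z = Σ e^(−Eᵢ/kT) = e^(−0) + e^(−3.2913) + e^(−3.4874) = 1.0000 + 0.037205 + 0.030580 = 1.0678.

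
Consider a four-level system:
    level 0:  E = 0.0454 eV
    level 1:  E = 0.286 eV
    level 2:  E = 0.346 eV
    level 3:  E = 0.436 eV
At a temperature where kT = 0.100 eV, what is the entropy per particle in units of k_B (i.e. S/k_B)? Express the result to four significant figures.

Eᵢ/kT = 0.454000, 2.86000, 3.46000, 4.36000.
Z = Σ e^(−Eᵢ/kT) = e^(−0.454000) + e^(−2.86000) + e^(−3.46000) + e^(−4.36000) = 0.635083 + 0.0572688 + 0.0314298 + 0.0127784 = 0.736560.
⟨E⟩ = Σ EᵢPᵢ = 0.0837104 eV.
S/k_B = ln Z + ⟨E⟩/kT = ln(0.736560) + 0.0837104/0.100 = -0.305765 + 0.837104 = 0.5313.

0.5313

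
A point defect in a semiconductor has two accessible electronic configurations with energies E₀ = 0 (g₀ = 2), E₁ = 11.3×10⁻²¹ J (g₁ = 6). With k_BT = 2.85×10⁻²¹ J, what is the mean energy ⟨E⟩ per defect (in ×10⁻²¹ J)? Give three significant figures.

0.608 ×10⁻²¹ J

Eᵢ/kT = 0, 3.9649.
Z = Σ gᵢe^(−Eᵢ/kT) = 2·e^(−0) + 6·e^(−3.9649) = 2.0000 + 0.11382 = 2.1138.
⟨E⟩ = Σ Eᵢ gᵢe^(−Eᵢ/kT) / Z = (0·2.0000 + 11.3·0.11382) / 2.1138 = 0.608 ×10⁻²¹ J.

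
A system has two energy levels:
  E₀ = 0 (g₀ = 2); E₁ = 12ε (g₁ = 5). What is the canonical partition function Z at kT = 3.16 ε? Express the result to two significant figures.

Z = 2.1

Eᵢ/kT = 0, 3.797.
Z = Σ gᵢe^(−Eᵢ/kT) = 2·e^(−0) + 5·e^(−3.797) = 2.000 + 0.1122 = 2.112.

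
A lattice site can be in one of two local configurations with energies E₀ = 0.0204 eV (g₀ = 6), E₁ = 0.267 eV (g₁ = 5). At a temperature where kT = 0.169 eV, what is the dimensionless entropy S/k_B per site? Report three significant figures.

Eᵢ/kT = 0.12071, 1.5799.
Z = Σ gᵢe^(−Eᵢ/kT) = 6·e^(−0.12071) + 5·e^(−1.5799) = 5.3177 + 1.0300 = 6.3477.
⟨E⟩ = Σ EᵢPᵢ = 0.060414 eV.
S/k_B = ln Z + ⟨E⟩/kT = ln(6.3477) + 0.060414/0.169 = 1.8481 + 0.35748 = 2.21.

2.21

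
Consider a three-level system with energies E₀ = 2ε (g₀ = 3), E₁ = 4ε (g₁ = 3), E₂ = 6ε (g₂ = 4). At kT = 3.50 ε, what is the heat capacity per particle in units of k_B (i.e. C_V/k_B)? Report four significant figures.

0.2066

Eᵢ/kT = 0.571429, 1.14286, 1.71429.
Z = Σ gᵢe^(−Eᵢ/kT) = 3·e^(−0.571429) + 3·e^(−1.14286) + 4·e^(−1.71429) = 1.69415 + 0.956717 + 0.720366 = 3.37123.
⟨E⟩ = 3.42230 ε, ⟨E²⟩ = 14.2432 ε².
C_V/k_B = (⟨E²⟩ − ⟨E⟩²)/(kT)² = (14.2432 − 11.7121)/12.2500 = 0.2066.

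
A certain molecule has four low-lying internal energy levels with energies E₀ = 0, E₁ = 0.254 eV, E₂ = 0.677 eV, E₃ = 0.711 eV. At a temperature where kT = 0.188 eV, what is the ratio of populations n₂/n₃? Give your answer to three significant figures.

n₂/n₃ = exp[−(E₂−E₃)/kT] = exp(−(-0.034 eV)/(0.188 eV)) = exp(0.18085) = 1.20.

1.20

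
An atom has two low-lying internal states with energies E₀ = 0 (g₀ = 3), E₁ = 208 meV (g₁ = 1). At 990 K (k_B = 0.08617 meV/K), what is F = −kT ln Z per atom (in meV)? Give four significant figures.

-96.17 meV

k_BT = 0.08617 × 990 K = 85.3083 meV.
Eᵢ/kT = 0, 2.43822.
Z = Σ gᵢe^(−Eᵢ/kT) = 3·e^(−0) + 1·e^(−2.43822) = 3.00000 + 0.0873161 = 3.08732.
F = −kT ln Z = −85.3083 × ln(3.08732) = −85.3083 × 1.12730 = -96.17 meV.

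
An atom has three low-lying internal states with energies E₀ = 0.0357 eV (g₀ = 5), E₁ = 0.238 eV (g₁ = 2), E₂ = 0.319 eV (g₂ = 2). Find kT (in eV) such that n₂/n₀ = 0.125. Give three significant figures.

0.244 eV

n₂/n₀ = (g₂/g₀) exp[−(E₂−E₀)/kT] = 0.125.
⇒ (E₂−E₀)/kT = ln((2/5)/0.125) = ln(3.2000) = 1.1632.
kT = 0.2833 eV / 1.1632 = 0.244 eV.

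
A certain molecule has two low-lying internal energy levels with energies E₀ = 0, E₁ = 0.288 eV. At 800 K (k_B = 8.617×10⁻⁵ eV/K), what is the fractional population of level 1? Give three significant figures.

k_BT = 8.617×10⁻⁵ × 800 K = 0.068936 eV.
Eᵢ/kT = 0, 4.1778.
Z = Σ e^(−Eᵢ/kT) = e^(−0) + e^(−4.1778) = 1.0000 + 0.015332 = 1.0153.
P₁ = e^(−E₁/kT) / Z = 0.015332/1.0153 = 0.0151.

0.0151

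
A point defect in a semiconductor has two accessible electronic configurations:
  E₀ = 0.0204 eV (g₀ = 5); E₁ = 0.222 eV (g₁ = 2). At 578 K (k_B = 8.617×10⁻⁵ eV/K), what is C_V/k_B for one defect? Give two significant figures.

k_BT = 8.617×10⁻⁵ × 578 K = 0.04981 eV.
Eᵢ/kT = 0.4096, 4.457.
Z = Σ gᵢe^(−Eᵢ/kT) = 5·e^(−0.4096) + 2·e^(−4.457) = 3.320 + 0.02319 = 3.343.
⟨E⟩ = 0.02180 eV, ⟨E²⟩ = 0.0007552 eV².
C_V/k_B = (⟨E²⟩ − ⟨E⟩²)/(kT)² = (0.0007552 − 0.0004752)/0.002481 = 0.11.

0.11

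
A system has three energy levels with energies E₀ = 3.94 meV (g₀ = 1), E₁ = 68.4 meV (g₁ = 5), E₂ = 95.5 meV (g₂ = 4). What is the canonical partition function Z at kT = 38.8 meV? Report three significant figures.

Z = 2.10

Eᵢ/kT = 0.10155, 1.7629, 2.4613.
Z = Σ gᵢe^(−Eᵢ/kT) = 1·e^(−0.10155) + 5·e^(−1.7629) + 4·e^(−2.4613) = 0.90344 + 0.85773 + 0.34130 = 2.1025.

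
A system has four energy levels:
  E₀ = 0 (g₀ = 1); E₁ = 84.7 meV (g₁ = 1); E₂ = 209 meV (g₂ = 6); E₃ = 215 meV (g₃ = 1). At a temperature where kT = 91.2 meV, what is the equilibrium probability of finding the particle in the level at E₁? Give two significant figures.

Eᵢ/kT = 0, 0.9287, 2.292, 2.357.
Z = Σ gᵢe^(−Eᵢ/kT) = 1·e^(−0) + 1·e^(−0.9287) + 6·e^(−2.292) + 1·e^(−2.357) = 1.000 + 0.3951 + 0.6064 + 0.09470 = 2.096.
P₁ = g₁ e^(−E₁/kT) / Z = 0.3951/2.096 = 0.19.

0.19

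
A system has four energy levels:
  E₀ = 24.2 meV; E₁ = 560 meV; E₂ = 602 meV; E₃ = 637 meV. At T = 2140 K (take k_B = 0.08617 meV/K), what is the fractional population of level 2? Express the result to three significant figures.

k_BT = 0.08617 × 2140 K = 184.40 meV.
Eᵢ/kT = 0.13124, 3.0369, 3.2646, 3.4544.
Z = Σ e^(−Eᵢ/kT) = e^(−0.13124) + e^(−3.0369) + e^(−3.2646) + e^(−3.4544) = 0.87701 + 0.047983 + 0.038212 + 0.031606 = 0.99481.
P₂ = e^(−E₂/kT) / Z = 0.038212/0.99481 = 0.0384.

0.0384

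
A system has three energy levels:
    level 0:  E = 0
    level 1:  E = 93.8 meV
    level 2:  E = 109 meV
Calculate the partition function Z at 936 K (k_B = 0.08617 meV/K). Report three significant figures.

Z = 1.57

k_BT = 0.08617 × 936 K = 80.655 meV.
Eᵢ/kT = 0, 1.1630, 1.3514.
Z = Σ e^(−Eᵢ/kT) = e^(−0) + e^(−1.1630) + e^(−1.3514) = 1.0000 + 0.31255 + 0.25888 = 1.5714.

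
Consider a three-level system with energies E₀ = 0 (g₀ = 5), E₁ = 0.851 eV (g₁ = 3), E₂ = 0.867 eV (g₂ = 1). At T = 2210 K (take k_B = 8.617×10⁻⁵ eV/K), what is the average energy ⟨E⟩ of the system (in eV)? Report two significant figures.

k_BT = 8.617×10⁻⁵ × 2210 K = 0.1904 eV.
Eᵢ/kT = 0, 4.470, 4.554.
Z = Σ gᵢe^(−Eᵢ/kT) = 5·e^(−0) + 3·e^(−4.470) + 1·e^(−4.554) = 5.000 + 0.03434 + 0.01053 = 5.045.
⟨E⟩ = Σ Eᵢ gᵢe^(−Eᵢ/kT) / Z = (0·5.000 + 0.851·0.03434 + 0.867·0.01053) / 5.045 = 0.0076 eV.

0.0076 eV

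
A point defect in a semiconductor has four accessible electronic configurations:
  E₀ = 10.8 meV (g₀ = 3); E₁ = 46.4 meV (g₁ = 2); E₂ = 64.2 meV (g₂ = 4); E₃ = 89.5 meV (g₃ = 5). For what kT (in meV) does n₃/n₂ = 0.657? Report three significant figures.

n₃/n₂ = (g₃/g₂) exp[−(E₃−E₂)/kT] = 0.657.
⇒ (E₃−E₂)/kT = ln((5/4)/0.657) = ln(1.9026) = 0.64322.
kT = 25.3 meV / 0.64322 = 39.3 meV.

39.3 meV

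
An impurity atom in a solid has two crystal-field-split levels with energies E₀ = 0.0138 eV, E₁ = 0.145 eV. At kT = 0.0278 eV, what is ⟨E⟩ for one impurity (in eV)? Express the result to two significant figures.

Eᵢ/kT = 0.4964, 5.216.
Z = Σ e^(−Eᵢ/kT) = e^(−0.4964) + e^(−5.216) = 0.6087 + 0.005429 = 0.6141.
⟨E⟩ = Σ Eᵢ e^(−Eᵢ/kT) / Z = (0.0138·0.6087 + 0.145·0.005429) / 0.6141 = 0.015 eV.

0.015 eV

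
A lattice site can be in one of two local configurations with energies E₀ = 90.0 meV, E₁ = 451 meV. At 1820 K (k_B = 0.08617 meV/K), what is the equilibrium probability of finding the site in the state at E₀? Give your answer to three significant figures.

k_BT = 0.08617 × 1820 K = 156.83 meV.
Eᵢ/kT = 0.57387, 2.8757.
Z = Σ e^(−Eᵢ/kT) = e^(−0.57387) + e^(−2.8757) = 0.56334 + 0.056377 = 0.61972.
P₀ = e^(−E₀/kT) / Z = 0.56334/0.61972 = 0.909.

0.909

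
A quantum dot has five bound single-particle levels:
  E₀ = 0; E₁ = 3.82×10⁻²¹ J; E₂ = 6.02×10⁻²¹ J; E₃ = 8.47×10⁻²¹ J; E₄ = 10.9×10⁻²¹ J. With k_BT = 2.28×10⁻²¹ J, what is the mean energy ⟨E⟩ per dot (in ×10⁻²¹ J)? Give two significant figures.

Eᵢ/kT = 0, 1.675, 2.640, 3.715, 4.781.
Z = Σ e^(−Eᵢ/kT) = e^(−0) + e^(−1.675) + e^(−2.640) + e^(−3.715) + e^(−4.781) = 1.000 + 0.1873 + 0.07136 + 0.02436 + 0.008388 = 1.291.
⟨E⟩ = Σ Eᵢ e^(−Eᵢ/kT) / Z = (0·1.000 + 3.82·0.1873 + 6.02·0.07136 + 8.47·0.02436 + 10.9·0.008388) / 1.291 = 1.1 ×10⁻²¹ J.

1.1 ×10⁻²¹ J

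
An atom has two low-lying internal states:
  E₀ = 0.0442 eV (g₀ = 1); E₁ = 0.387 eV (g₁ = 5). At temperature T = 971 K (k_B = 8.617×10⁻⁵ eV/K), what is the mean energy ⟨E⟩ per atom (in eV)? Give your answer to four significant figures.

k_BT = 8.617×10⁻⁵ × 971 K = 0.0836711 eV.
Eᵢ/kT = 0.528259, 4.62525.
Z = Σ gᵢe^(−Eᵢ/kT) = 1·e^(−0.528259) + 5·e^(−4.62525) = 0.589631 + 0.0490060 = 0.638637.
⟨E⟩ = Σ Eᵢ gᵢe^(−Eᵢ/kT) / Z = (0.0442·0.589631 + 0.387·0.0490060) / 0.638637 = 0.07050 eV.

0.07050 eV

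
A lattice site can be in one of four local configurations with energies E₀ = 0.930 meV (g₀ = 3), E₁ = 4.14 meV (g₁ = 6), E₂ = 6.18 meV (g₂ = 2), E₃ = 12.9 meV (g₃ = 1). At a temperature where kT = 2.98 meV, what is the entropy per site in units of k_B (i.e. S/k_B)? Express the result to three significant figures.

Eᵢ/kT = 0.31208, 1.3893, 2.0738, 4.3289.
Z = Σ gᵢe^(−Eᵢ/kT) = 3·e^(−0.31208) + 6·e^(−1.3893) + 2·e^(−2.0738) + 1·e^(−4.3289) = 2.1958 + 1.4955 + 0.25141 + 0.013182 = 3.9559.
⟨E⟩ = Σ EᵢPᵢ = 2.5171 meV.
S/k_B = ln Z + ⟨E⟩/kT = ln(3.9559) + 2.5171/2.98 = 1.3752 + 0.84466 = 2.22.

2.22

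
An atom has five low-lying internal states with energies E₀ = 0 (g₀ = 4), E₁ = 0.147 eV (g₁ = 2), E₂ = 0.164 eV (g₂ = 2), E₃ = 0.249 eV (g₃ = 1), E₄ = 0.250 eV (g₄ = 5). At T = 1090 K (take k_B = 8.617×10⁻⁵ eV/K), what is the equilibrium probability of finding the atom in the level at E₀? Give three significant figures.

k_BT = 8.617×10⁻⁵ × 1090 K = 0.093925 eV.
Eᵢ/kT = 0, 1.5651, 1.7461, 2.6511, 2.6617.
Z = Σ gᵢe^(−Eᵢ/kT) = 4·e^(−0) + 2·e^(−1.5651) + 2·e^(−1.7461) + 1·e^(−2.6511) + 5·e^(−2.6617) = 4.0000 + 0.41813 + 0.34891 + 0.070574 + 0.34915 = 5.1868.
P₀ = g₀ e^(−E₀/kT) / Z = 4.0000/5.1868 = 0.771.

0.771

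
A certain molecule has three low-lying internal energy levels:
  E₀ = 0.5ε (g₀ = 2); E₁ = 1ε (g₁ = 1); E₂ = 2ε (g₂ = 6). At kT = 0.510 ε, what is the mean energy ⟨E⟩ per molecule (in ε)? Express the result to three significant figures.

0.746 ε

Eᵢ/kT = 0.98039, 1.9608, 3.9216.
Z = Σ gᵢe^(−Eᵢ/kT) = 2·e^(−0.98039) + 1·e^(−1.9608) + 6·e^(−3.9216) = 0.75033 + 0.14075 + 0.11886 = 1.0099.
⟨E⟩ = Σ Eᵢ gᵢe^(−Eᵢ/kT) / Z = (0.5·0.75033 + 1·0.14075 + 2·0.11886) / 1.0099 = 0.746 ε.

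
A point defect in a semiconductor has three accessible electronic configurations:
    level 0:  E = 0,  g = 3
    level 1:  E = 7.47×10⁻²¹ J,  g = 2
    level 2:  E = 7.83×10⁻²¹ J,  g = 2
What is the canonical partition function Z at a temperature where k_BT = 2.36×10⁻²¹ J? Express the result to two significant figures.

Eᵢ/kT = 0, 3.165, 3.318.
Z = Σ gᵢe^(−Eᵢ/kT) = 3·e^(−0) + 2·e^(−3.165) + 2·e^(−3.318) = 3.000 + 0.08443 + 0.07245 = 3.157.

Z = 3.2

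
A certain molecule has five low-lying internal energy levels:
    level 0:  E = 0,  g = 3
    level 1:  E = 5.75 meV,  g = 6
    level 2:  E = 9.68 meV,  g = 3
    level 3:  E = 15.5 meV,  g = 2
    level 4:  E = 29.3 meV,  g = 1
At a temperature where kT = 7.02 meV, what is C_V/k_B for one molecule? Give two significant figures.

Eᵢ/kT = 0, 0.8191, 1.379, 2.208, 4.174.
Z = Σ gᵢe^(−Eᵢ/kT) = 3·e^(−0) + 6·e^(−0.8191) + 3·e^(−1.379) + 2·e^(−2.208) + 1·e^(−4.174) = 3.000 + 2.645 + 0.7555 + 0.2198 + 0.01539 = 6.636.
⟨E⟩ = 3.975 meV, ⟨E²⟩ = 33.79 meV².
C_V/k_B = (⟨E²⟩ − ⟨E⟩²)/(kT)² = (33.79 − 15.80)/49.28 = 0.37.

0.37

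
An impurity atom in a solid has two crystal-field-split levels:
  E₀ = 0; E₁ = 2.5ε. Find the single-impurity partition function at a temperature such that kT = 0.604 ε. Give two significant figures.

Z = 1.0

Eᵢ/kT = 0, 4.139.
Z = Σ e^(−Eᵢ/kT) = e^(−0) + e^(−4.139) = 1.000 + 0.01594 = 1.016.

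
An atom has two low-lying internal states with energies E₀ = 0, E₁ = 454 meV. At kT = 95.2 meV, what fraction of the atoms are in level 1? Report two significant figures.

Eᵢ/kT = 0, 4.769.
Z = Σ e^(−Eᵢ/kT) = e^(−0) + e^(−4.769) = 1.000 + 0.008489 = 1.008.
P₁ = e^(−E₁/kT) / Z = 0.008489/1.008 = 0.0084.

0.0084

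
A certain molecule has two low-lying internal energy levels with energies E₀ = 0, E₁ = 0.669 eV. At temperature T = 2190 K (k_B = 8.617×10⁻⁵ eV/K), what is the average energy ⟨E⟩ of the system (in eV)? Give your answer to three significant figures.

0.0188 eV

k_BT = 8.617×10⁻⁵ × 2190 K = 0.18871 eV.
Eᵢ/kT = 0, 3.5451.
Z = Σ e^(−Eᵢ/kT) = e^(−0) + e^(−3.5451) = 1.0000 + 0.028866 = 1.0289.
⟨E⟩ = Σ Eᵢ e^(−Eᵢ/kT) / Z = (0·1.0000 + 0.669·0.028866) / 1.0289 = 0.0188 eV.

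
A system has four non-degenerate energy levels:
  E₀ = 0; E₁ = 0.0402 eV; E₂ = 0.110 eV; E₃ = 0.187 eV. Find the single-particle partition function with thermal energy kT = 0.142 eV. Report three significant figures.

Z = 2.48

Eᵢ/kT = 0, 0.28310, 0.77465, 1.3169.
Z = Σ e^(−Eᵢ/kT) = e^(−0) + e^(−0.28310) + e^(−0.77465) + e^(−1.3169) = 1.0000 + 0.75344 + 0.46087 + 0.26796 = 2.4823.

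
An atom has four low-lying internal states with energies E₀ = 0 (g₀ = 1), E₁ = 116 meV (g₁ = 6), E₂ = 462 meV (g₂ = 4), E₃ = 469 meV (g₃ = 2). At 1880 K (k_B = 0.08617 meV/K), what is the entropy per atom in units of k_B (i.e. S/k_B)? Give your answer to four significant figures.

k_BT = 0.08617 × 1880 K = 162.000 meV.
Eᵢ/kT = 0, 0.716049, 2.85185, 2.89506.
Z = Σ gᵢe^(−Eᵢ/kT) = 1·e^(−0) + 6·e^(−0.716049) + 4·e^(−2.85185) + 2·e^(−2.89506) = 1.00000 + 2.93208 + 0.230950 + 0.110591 = 4.27362.
⟨E⟩ = Σ EᵢPᵢ = 116.690 meV.
S/k_B = ln Z + ⟨E⟩/kT = ln(4.27362) + 116.690/162.000 = 1.45246 + 0.720309 = 2.173.

2.173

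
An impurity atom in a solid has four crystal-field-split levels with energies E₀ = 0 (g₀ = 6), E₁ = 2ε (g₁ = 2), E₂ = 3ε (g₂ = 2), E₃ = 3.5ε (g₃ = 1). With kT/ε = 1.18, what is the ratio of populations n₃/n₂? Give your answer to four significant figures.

n₃/n₂ = (g₃/g₂) exp[−(E₃−E₂)/kT] = (1/2) × exp(−(0.5ε)/(1.18ε)) = (1/2) × exp(-0.423729) = 0.3273.

0.3273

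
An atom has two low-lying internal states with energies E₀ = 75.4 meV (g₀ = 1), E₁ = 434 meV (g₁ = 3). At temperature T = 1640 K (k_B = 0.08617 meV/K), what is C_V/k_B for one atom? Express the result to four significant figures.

k_BT = 0.08617 × 1640 K = 141.319 meV.
Eᵢ/kT = 0.533545, 3.07107.
Z = Σ gᵢe^(−Eᵢ/kT) = 1·e^(−0.533545) + 3·e^(−3.07107) = 0.586522 + 0.139115 = 0.725637.
⟨E⟩ = 144.149 meV, ⟨E²⟩ = 40705.8 meV².
C_V/k_B = (⟨E²⟩ − ⟨E⟩²)/(kT)² = (40705.8 − 20778.9)/19971.1 = 0.9978.

0.9978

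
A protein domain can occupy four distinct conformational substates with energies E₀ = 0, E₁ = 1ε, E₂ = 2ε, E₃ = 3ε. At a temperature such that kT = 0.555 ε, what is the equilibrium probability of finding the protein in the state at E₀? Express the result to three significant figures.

0.836

Eᵢ/kT = 0, 1.8018, 3.6036, 5.4054.
Z = Σ e^(−Eᵢ/kT) = e^(−0) + e^(−1.8018) + e^(−3.6036) + e^(−5.4054) = 1.0000 + 0.16500 + 0.027226 + 0.0044923 = 1.1967.
P₀ = e^(−E₀/kT) / Z = 1.0000/1.1967 = 0.836.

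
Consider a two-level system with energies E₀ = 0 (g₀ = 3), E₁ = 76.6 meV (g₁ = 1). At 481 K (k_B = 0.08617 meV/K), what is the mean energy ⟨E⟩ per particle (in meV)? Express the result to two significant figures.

3.8 meV

k_BT = 0.08617 × 481 K = 41.45 meV.
Eᵢ/kT = 0, 1.848.
Z = Σ gᵢe^(−Eᵢ/kT) = 3·e^(−0) + 1·e^(−1.848) = 3.000 + 0.1576 = 3.158.
⟨E⟩ = Σ Eᵢ gᵢe^(−Eᵢ/kT) / Z = (0·3.000 + 76.6·0.1576) / 3.158 = 3.8 meV.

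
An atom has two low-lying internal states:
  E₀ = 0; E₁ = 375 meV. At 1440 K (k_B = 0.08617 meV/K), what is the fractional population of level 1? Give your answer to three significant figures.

0.0464

k_BT = 0.08617 × 1440 K = 124.08 meV.
Eᵢ/kT = 0, 3.0222.
Z = Σ e^(−Eᵢ/kT) = e^(−0) + e^(−3.0222) = 1.0000 + 0.048694 = 1.0487.
P₁ = e^(−E₁/kT) / Z = 0.048694/1.0487 = 0.0464.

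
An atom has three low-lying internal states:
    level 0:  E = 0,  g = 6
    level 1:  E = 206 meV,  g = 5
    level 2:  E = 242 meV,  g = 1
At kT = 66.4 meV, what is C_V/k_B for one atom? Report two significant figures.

Eᵢ/kT = 0, 3.102, 3.645.
Z = Σ gᵢe^(−Eᵢ/kT) = 6·e^(−0) + 5·e^(−3.102) + 1·e^(−3.645) = 6.000 + 0.2248 + 0.02612 = 6.251.
⟨E⟩ = 8.419 meV, ⟨E²⟩ = 1771 meV².
C_V/k_B = (⟨E²⟩ − ⟨E⟩²)/(kT)² = (1771 − 70.88)/4409 = 0.39.

0.39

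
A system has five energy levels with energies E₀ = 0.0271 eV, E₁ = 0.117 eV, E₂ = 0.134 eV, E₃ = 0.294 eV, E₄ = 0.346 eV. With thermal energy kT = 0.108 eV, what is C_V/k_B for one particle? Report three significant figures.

Eᵢ/kT = 0.25093, 1.0833, 1.2407, 2.7222, 3.2037.
Z = Σ e^(−Eᵢ/kT) = e^(−0.25093) + e^(−1.0833) + e^(−1.2407) + e^(−2.7222) + e^(−3.2037) = 0.77808 + 0.33848 + 0.28918 + 0.065730 + 0.040612 = 1.5121.
⟨E⟩ = 0.087835 eV, ⟨E²⟩ = 0.013849 eV².
C_V/k_B = (⟨E²⟩ − ⟨E⟩²)/(kT)² = (0.013849 − 0.0077150)/0.011664 = 0.526.

0.526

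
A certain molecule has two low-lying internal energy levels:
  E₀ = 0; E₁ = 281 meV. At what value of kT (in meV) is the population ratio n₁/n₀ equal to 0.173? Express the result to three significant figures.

n₁/n₀ = exp[−(E₁−E₀)/kT] = 0.173.
⇒ (E₁−E₀)/kT = ln(1/0.173) = ln(5.7803) = 1.7545.
kT = 281 meV / 1.7545 = 160 meV.

160 meV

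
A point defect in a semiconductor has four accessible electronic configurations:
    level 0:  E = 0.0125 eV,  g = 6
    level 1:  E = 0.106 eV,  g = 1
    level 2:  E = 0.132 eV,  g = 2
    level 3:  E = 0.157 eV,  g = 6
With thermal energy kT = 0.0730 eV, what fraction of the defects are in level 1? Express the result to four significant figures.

Eᵢ/kT = 0.171233, 1.45205, 1.80822, 2.15068.
Z = Σ gᵢe^(−Eᵢ/kT) = 6·e^(−0.171233) + 1·e^(−1.45205) + 2·e^(−1.80822) + 6·e^(−2.15068) = 5.05575 + 0.234090 + 0.327891 + 0.698430 = 6.31616.
P₁ = g₁ e^(−E₁/kT) / Z = 0.234090/6.31616 = 0.03706.

0.03706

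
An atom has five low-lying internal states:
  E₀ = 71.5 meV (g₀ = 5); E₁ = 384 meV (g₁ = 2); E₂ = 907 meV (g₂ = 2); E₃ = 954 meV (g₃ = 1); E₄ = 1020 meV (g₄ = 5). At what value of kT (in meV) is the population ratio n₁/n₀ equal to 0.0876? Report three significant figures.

206 meV

n₁/n₀ = (g₁/g₀) exp[−(E₁−E₀)/kT] = 0.0876.
⇒ (E₁−E₀)/kT = ln((2/5)/0.0876) = ln(4.5662) = 1.5187.
kT = 312.5 meV / 1.5187 = 206 meV.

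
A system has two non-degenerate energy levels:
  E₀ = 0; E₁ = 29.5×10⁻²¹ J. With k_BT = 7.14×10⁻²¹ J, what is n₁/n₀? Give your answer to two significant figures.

0.016

n₁/n₀ = exp[−(E₁−E₀)/kT] = exp(−(29.5 ×10⁻²¹ J)/(7.14 ×10⁻²¹ J)) = exp(-4.132) = 0.016.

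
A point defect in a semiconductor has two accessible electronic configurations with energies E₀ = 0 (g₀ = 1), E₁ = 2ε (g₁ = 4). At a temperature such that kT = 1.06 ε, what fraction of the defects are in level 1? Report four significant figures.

Eᵢ/kT = 0, 1.88679.
Z = Σ gᵢe^(−Eᵢ/kT) = 1·e^(−0) + 4·e^(−1.88679) = 1.00000 + 0.606230 = 1.60623.
P₁ = g₁ e^(−E₁/kT) / Z = 0.606230/1.60623 = 0.3774.

0.3774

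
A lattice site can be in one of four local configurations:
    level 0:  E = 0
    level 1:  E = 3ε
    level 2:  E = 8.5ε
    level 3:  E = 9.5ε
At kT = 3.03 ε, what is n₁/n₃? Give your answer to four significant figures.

n₁/n₃ = exp[−(E₁−E₃)/kT] = exp(−(-6.5ε)/(3.03ε)) = exp(2.14521) = 8.544.

8.544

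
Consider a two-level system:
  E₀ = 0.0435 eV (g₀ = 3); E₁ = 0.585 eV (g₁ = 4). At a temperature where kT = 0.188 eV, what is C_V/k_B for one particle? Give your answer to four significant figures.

0.5373

Eᵢ/kT = 0.231383, 3.11170.
Z = Σ gᵢe^(−Eᵢ/kT) = 3·e^(−0.231383) + 4·e^(−3.11170) = 2.38031 + 0.178101 = 2.55841.
⟨E⟩ = 0.0811960 eV, ⟨E²⟩ = 0.0255842 eV².
C_V/k_B = (⟨E²⟩ − ⟨E⟩²)/(kT)² = (0.0255842 − 0.00659279)/0.0353440 = 0.5373.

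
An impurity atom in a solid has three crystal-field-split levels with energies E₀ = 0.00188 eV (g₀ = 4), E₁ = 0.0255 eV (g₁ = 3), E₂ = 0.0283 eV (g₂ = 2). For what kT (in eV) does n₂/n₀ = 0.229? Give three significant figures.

n₂/n₀ = (g₂/g₀) exp[−(E₂−E₀)/kT] = 0.229.
⇒ (E₂−E₀)/kT = ln((2/4)/0.229) = ln(2.1834) = 0.78088.
kT = 0.02642 eV / 0.78088 = 0.0338 eV.

0.0338 eV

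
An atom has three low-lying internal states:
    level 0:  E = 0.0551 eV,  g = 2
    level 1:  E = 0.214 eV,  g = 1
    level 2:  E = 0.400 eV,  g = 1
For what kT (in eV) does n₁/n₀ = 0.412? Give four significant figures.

n₁/n₀ = (g₁/g₀) exp[−(E₁−E₀)/kT] = 0.412.
⇒ (E₁−E₀)/kT = ln((1/2)/0.412) = ln(1.21359) = 0.193583.
kT = 0.1589 eV / 0.193583 = 0.8208 eV.

0.8208 eV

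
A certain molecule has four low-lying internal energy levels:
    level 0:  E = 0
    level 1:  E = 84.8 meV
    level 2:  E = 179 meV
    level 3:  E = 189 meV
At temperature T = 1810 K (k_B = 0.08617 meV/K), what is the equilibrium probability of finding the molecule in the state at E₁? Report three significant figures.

0.264

k_BT = 0.08617 × 1810 K = 155.97 meV.
Eᵢ/kT = 0, 0.54369, 1.1477, 1.2118.
Z = Σ e^(−Eᵢ/kT) = e^(−0) + e^(−0.54369) + e^(−1.1477) + e^(−1.2118) = 1.0000 + 0.58060 + 0.31737 + 0.29766 = 2.1956.
P₁ = e^(−E₁/kT) / Z = 0.58060/2.1956 = 0.264.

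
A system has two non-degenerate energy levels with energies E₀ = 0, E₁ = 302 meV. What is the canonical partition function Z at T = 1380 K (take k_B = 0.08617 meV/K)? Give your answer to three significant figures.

k_BT = 0.08617 × 1380 K = 118.91 meV.
Eᵢ/kT = 0, 2.5397.
Z = Σ e^(−Eᵢ/kT) = e^(−0) + e^(−2.5397) = 1.0000 + 0.078890 = 1.0789.

Z = 1.08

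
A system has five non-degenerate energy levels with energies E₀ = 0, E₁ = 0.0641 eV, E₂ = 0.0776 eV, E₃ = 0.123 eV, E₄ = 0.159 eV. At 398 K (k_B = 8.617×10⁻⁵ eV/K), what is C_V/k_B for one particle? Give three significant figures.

0.997

k_BT = 8.617×10⁻⁵ × 398 K = 0.034296 eV.
Eᵢ/kT = 0, 1.8690, 2.2627, 3.5864, 4.6361.
Z = Σ e^(−Eᵢ/kT) = e^(−0) + e^(−1.8690) + e^(−2.2627) + e^(−3.5864) + e^(−4.6361) = 1.0000 + 0.15428 + 0.10407 + 0.027698 + 0.0096954 = 1.2957.
⟨E⟩ = 0.017684 eV, ⟨E²⟩ = 0.0014855 eV².
C_V/k_B = (⟨E²⟩ − ⟨E⟩²)/(kT)² = (0.0014855 − 0.00031272)/0.0011762 = 0.997.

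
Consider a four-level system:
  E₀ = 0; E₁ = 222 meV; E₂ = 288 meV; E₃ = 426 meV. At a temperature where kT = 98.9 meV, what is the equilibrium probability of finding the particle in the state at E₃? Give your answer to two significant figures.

0.011

Eᵢ/kT = 0, 2.245, 2.912, 4.307.
Z = Σ e^(−Eᵢ/kT) = e^(−0) + e^(−2.245) + e^(−2.912) + e^(−4.307) = 1.000 + 0.1059 + 0.05437 + 0.01347 = 1.174.
P₃ = e^(−E₃/kT) / Z = 0.01347/1.174 = 0.011.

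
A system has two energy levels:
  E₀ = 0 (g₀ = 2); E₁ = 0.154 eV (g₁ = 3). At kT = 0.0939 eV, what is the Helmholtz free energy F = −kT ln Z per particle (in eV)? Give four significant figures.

Eᵢ/kT = 0, 1.64004.
Z = Σ gᵢe^(−Eᵢ/kT) = 2·e^(−0) + 3·e^(−1.64004) = 2.00000 + 0.581917 = 2.58192.
F = −kT ln Z = −0.0939 × ln(2.58192) = −0.0939 × 0.948533 = -0.08907 eV.

-0.08907 eV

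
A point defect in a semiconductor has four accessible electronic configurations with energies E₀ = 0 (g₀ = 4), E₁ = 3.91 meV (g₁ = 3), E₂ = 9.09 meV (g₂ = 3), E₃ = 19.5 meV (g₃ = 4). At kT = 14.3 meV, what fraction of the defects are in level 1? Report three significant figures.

0.257

Eᵢ/kT = 0, 0.27343, 0.63566, 1.3636.
Z = Σ gᵢe^(−Eᵢ/kT) = 4·e^(−0) + 3·e^(−0.27343) + 3·e^(−0.63566) + 4·e^(−1.3636) = 4.0000 + 2.2823 + 1.5888 + 1.0230 = 8.8941.
P₁ = g₁ e^(−E₁/kT) / Z = 2.2823/8.8941 = 0.257.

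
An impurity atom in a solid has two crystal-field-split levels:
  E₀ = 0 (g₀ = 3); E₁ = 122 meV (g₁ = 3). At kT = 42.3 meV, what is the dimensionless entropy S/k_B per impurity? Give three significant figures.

1.31

Eᵢ/kT = 0, 2.8842.
Z = Σ gᵢe^(−Eᵢ/kT) = 3·e^(−0) + 3·e^(−2.8842) = 3.0000 + 0.16770 = 3.1677.
⟨E⟩ = Σ EᵢPᵢ = 6.4588 meV.
S/k_B = ln Z + ⟨E⟩/kT = ln(3.1677) + 6.4588/42.3 = 1.1530 + 0.15269 = 1.31.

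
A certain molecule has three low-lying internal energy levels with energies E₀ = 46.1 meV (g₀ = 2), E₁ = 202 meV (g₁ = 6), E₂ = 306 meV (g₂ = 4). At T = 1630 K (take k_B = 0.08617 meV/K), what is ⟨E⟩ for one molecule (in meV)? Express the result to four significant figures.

148.5 meV

k_BT = 0.08617 × 1630 K = 140.457 meV.
Eᵢ/kT = 0.328214, 1.43816, 2.17860.
Z = Σ gᵢe^(−Eᵢ/kT) = 2·e^(−0.328214) + 6·e^(−1.43816) + 4·e^(−2.17860) = 1.44042 + 1.42418 + 0.452800 = 3.31740.
⟨E⟩ = Σ Eᵢ gᵢe^(−Eᵢ/kT) / Z = (46.1·1.44042 + 202·1.42418 + 306·0.452800) / 3.31740 = 148.5 meV.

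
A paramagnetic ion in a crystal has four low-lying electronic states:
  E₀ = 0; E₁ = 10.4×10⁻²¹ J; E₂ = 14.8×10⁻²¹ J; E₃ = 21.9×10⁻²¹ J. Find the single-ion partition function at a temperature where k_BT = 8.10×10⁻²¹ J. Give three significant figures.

Z = 1.50

Eᵢ/kT = 0, 1.2840, 1.8272, 2.7037.
Z = Σ e^(−Eᵢ/kT) = e^(−0) + e^(−1.2840) + e^(−1.8272) + e^(−2.7037) = 1.0000 + 0.27693 + 0.16086 + 0.066957 = 1.5047.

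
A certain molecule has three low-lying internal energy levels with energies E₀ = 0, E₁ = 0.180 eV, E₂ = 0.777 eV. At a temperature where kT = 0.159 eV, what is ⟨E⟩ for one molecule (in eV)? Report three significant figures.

Eᵢ/kT = 0, 1.1321, 4.8868.
Z = Σ e^(−Eᵢ/kT) = e^(−0) + e^(−1.1321) + e^(−4.8868) = 1.0000 + 0.32236 + 0.0075455 = 1.3299.
⟨E⟩ = Σ Eᵢ e^(−Eᵢ/kT) / Z = (0·1.0000 + 0.180·0.32236 + 0.777·0.0075455) / 1.3299 = 0.0480 eV.

0.0480 eV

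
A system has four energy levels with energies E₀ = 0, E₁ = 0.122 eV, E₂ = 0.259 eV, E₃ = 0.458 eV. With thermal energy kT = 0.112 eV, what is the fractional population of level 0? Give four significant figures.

Eᵢ/kT = 0, 1.08929, 2.31250, 4.08929.
Z = Σ e^(−Eᵢ/kT) = e^(−0) + e^(−1.08929) + e^(−2.31250) + e^(−4.08929) = 1.00000 + 0.336455 + 0.0990134 + 0.0167511 = 1.45222.
P₀ = e^(−E₀/kT) / Z = 1.00000/1.45222 = 0.6886.

0.6886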